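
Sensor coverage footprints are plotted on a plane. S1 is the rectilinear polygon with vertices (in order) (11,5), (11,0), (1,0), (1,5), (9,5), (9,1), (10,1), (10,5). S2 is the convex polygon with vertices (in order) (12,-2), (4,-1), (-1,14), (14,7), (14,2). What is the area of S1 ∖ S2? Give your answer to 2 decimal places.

|S1| = 46, |S1∩S2| = 36.8333.
|S1 ∖ S2| = |S1| − |S1∩S2| = 46 − 36.8333 = 9.17.

9.17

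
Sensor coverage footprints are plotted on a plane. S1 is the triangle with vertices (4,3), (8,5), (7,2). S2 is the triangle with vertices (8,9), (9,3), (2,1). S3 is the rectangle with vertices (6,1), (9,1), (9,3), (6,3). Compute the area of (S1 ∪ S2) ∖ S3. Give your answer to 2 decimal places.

|S1 ∪ S2| = 22.1822.
|(S1 ∪ S2) ∩ S3| = 1.4679.
|(S1 ∪ S2) ∖ S3| = 22.1822 − 1.4679 = 20.71.

20.71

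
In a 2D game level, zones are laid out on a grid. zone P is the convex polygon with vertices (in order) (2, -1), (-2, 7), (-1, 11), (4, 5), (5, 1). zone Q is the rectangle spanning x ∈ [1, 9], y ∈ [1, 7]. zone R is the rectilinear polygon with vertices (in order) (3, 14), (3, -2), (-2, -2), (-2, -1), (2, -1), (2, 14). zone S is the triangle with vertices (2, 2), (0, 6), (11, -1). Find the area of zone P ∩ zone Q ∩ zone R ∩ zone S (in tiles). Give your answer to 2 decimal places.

2.58

The intersection is the polygon with vertices (2,4.727), (3,4.091), (3,1.667), (2,2).
By the shoelace formula its area is 2.58.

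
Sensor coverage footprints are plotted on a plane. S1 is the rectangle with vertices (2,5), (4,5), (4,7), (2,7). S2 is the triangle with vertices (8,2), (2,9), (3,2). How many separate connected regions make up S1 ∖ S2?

2

S1 ∖ S2 splits into 2 disjoint pieces (area 0.0476, area 0.8571).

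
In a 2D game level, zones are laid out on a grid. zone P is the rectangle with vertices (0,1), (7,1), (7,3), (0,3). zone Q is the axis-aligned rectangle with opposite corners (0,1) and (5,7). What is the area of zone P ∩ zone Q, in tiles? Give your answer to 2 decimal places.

|zone P∩zone Q|: x∈[0,5], y∈[1,3] → 5·2 = 10.

10.00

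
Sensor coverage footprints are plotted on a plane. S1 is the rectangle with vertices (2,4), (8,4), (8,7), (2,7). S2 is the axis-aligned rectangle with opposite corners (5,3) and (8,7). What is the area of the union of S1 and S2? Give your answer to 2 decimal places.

By inclusion–exclusion:
Individual areas: |S1| = 18, |S2| = 12.
|S1∩S2|: x∈[5,8], y∈[4,7] → 3·3 = 9.
|S1 ∪ S2| = 30 − 9 = 21.00.

21.00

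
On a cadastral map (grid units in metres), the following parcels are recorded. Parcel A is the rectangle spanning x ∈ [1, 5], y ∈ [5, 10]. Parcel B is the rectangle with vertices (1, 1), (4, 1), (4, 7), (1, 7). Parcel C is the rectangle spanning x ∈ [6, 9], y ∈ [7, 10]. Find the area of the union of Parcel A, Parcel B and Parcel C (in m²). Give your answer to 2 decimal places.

By inclusion–exclusion:
Individual areas: |Parcel A| = 20, |Parcel B| = 18, |Parcel C| = 9.
|Parcel A∩Parcel B|: x∈[1,4], y∈[5,7] → 3·2 = 6.
|Parcel A∩Parcel C| = 0 (no overlap).
|Parcel B∩Parcel C| = 0 (no overlap).
|Parcel A∩Parcel B∩Parcel C| = 0.
|Parcel A ∪ Parcel B ∪ Parcel C| = 47 − 6 + 0 = 41.00.

41.00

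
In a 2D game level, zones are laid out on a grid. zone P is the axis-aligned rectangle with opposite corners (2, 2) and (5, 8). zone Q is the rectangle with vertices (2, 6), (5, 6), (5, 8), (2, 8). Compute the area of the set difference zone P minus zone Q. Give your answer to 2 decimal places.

12.00

|zone P∩zone Q|: x∈[2,5], y∈[6,8] → 3·2 = 6.
|zone P| = 18.
|zone P ∖ zone Q| = |zone P| − |zone P∩zone Q| = 18 − 6 = 12.00.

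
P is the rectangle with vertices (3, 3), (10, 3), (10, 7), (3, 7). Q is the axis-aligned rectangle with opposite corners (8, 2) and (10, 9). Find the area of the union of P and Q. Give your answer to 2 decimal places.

34.00

By inclusion–exclusion:
Individual areas: |P| = 28, |Q| = 14.
|P∩Q|: x∈[8,10], y∈[3,7] → 2·4 = 8.
|P ∪ Q| = 42 − 8 = 34.00.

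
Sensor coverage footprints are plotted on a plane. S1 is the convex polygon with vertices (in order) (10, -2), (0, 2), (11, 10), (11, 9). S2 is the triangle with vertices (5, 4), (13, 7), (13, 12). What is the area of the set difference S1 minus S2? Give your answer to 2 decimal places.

51.61

|S1| = 62.5, |S1∩S2| = 10.8941.
|S1 ∖ S2| = |S1| − |S1∩S2| = 62.5 − 10.8941 = 51.61.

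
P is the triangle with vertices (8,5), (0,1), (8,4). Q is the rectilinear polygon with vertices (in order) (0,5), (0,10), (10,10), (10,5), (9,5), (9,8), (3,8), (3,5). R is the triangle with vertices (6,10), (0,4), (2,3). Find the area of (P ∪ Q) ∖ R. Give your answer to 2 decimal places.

|P ∪ Q| = 36.
|(P ∪ Q) ∩ R| = 2.8571.
|(P ∪ Q) ∖ R| = 36 − 2.8571 = 33.14.

33.14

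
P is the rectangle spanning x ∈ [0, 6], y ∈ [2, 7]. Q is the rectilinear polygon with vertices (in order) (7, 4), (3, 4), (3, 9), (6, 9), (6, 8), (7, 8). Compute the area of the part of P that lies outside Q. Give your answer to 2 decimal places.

|P| = 30, |P∩Q| = 9.
|P ∖ Q| = |P| − |P∩Q| = 30 − 9 = 21.00.

21.00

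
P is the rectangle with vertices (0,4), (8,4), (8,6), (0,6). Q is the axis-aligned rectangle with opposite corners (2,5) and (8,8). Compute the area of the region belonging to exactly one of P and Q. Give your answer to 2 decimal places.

|P∩Q|: x∈[2,8], y∈[5,6] → 6·1 = 6.
|P △ Q| = |P| + |Q| − 2·|P∩Q| = 16 + 18 − 12 = 22.00.

22.00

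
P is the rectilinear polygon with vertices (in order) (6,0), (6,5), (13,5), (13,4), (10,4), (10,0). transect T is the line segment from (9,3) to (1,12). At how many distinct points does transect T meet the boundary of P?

The segment meets the boundary at (7.222,5).

1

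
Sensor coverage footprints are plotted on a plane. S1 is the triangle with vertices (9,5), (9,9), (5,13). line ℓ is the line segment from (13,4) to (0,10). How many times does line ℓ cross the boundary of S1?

2

The segment meets the boundary at (8.45,6.1), (9,5.846).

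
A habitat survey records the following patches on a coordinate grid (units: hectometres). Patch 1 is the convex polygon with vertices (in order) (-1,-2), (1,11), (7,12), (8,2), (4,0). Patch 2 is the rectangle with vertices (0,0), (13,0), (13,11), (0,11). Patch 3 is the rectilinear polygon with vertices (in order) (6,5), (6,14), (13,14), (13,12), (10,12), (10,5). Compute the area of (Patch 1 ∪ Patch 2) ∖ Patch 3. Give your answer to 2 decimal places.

127.33

|Patch 1 ∪ Patch 2| = 152.3.
|(Patch 1 ∪ Patch 2) ∩ Patch 3| = 24.9667.
|(Patch 1 ∪ Patch 2) ∖ Patch 3| = 152.3 − 24.9667 = 127.33.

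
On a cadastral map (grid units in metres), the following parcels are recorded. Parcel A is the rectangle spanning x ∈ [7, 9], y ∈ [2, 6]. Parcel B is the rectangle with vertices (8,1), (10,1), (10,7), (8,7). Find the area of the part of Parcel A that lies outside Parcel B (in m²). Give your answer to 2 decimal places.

4.00

|Parcel A∩Parcel B|: x∈[8,9], y∈[2,6] → 1·4 = 4.
|Parcel A| = 8.
|Parcel A ∖ Parcel B| = |Parcel A| − |Parcel A∩Parcel B| = 8 − 4 = 4.00.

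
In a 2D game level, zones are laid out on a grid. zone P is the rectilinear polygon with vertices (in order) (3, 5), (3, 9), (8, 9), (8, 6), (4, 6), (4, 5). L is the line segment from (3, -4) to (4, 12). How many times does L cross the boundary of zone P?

2

The segment meets the boundary at (3.812,9), (3.562,5).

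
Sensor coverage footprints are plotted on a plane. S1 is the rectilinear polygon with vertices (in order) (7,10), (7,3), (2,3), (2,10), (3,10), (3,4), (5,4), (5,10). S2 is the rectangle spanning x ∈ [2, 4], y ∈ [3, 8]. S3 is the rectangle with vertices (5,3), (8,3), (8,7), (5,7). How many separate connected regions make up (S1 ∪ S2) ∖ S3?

(S1 ∪ S2) ∖ S3 splits into 2 disjoint pieces (area 13, area 6).

2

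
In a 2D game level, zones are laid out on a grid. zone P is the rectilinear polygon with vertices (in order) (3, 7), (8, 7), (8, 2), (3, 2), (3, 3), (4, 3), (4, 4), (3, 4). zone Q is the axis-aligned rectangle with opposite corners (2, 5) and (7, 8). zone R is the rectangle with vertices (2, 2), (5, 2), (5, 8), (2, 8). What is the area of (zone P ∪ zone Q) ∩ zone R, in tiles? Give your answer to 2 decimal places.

14.00

|zone P ∪ zone Q| = 31.
|(zone P ∪ zone Q) ∩ zone R| = 14.00.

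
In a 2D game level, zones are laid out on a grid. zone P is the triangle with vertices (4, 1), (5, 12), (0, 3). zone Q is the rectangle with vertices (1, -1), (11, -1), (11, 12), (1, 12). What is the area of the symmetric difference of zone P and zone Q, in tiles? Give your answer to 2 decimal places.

109.30

|zone P| = 23, |zone Q| = 130, |zone P∩zone Q| = 21.85.
|zone P △ zone Q| = |zone P| + |zone Q| − 2·|zone P∩zone Q| = 23 + 130 − 43.7 = 109.30.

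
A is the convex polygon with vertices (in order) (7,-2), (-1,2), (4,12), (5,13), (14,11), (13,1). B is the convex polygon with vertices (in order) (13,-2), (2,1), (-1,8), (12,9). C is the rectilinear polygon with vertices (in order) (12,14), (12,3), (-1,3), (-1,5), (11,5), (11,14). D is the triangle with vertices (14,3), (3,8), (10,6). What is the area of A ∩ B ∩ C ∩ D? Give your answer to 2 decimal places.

The intersection is the polygon with vertices (12,3.909), (9.6,5), (11,5), (11,5.25), (12,4.5).
By the shoelace formula its area is 1.18.

1.18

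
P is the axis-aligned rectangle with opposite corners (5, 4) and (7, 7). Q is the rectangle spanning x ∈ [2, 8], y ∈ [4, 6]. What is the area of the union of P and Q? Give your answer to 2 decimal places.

14.00

By inclusion–exclusion:
Individual areas: |P| = 6, |Q| = 12.
|P∩Q|: x∈[5,7], y∈[4,6] → 2·2 = 4.
|P ∪ Q| = 18 − 4 = 14.00.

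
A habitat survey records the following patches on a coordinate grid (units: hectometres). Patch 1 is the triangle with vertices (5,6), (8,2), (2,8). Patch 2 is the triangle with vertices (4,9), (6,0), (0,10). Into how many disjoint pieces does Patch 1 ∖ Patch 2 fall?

Patch 1 ∖ Patch 2 is a single connected region.

1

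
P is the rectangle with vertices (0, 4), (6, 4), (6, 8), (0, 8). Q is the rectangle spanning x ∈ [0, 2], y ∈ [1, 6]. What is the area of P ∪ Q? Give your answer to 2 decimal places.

By inclusion–exclusion:
Individual areas: |P| = 24, |Q| = 10.
|P∩Q|: x∈[0,2], y∈[4,6] → 2·2 = 4.
|P ∪ Q| = 34 − 4 = 30.00.

30.00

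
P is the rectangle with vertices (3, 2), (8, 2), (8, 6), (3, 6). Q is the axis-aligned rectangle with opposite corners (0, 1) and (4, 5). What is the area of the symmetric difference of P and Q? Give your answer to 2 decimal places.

30.00

|P∩Q|: x∈[3,4], y∈[2,5] → 1·3 = 3.
|P △ Q| = |P| + |Q| − 2·|P∩Q| = 20 + 16 − 6 = 30.00.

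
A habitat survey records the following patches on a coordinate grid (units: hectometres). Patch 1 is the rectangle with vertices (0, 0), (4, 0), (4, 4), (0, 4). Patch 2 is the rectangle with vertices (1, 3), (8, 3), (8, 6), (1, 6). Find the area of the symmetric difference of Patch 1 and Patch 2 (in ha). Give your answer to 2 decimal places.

|Patch 1∩Patch 2|: x∈[1,4], y∈[3,4] → 3·1 = 3.
|Patch 1 △ Patch 2| = |Patch 1| + |Patch 2| − 2·|Patch 1∩Patch 2| = 16 + 21 − 6 = 31.00.

31.00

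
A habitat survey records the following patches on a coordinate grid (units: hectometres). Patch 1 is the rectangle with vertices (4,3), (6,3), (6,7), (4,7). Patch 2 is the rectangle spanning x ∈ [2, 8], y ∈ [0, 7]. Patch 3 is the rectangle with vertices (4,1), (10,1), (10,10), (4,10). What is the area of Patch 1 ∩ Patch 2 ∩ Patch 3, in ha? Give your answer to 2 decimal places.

8.00

The intersection is the polygon with vertices (4,3), (4,7), (6,7), (6,3).
By the shoelace formula its area is 8.00.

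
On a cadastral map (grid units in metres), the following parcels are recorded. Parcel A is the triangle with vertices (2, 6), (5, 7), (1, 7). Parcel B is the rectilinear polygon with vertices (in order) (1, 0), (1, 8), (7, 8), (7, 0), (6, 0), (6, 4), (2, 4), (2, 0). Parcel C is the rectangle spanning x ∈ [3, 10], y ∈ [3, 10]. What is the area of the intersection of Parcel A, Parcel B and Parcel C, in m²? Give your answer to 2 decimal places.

0.67

The intersection is the polygon with vertices (3,6.333), (3,7), (5,7).
By the shoelace formula its area is 0.67.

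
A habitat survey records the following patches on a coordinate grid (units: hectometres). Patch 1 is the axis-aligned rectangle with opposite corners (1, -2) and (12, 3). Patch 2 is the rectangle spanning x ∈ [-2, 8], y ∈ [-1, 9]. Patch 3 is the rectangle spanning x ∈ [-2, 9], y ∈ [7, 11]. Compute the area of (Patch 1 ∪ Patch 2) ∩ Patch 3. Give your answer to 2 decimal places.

20.00

The region (Patch 1 ∪ Patch 2) ∩ Patch 3 is the polygon with vertices (-2,9), (8,9), (8,7), (-2,7).
By the shoelace formula its area is 20.00.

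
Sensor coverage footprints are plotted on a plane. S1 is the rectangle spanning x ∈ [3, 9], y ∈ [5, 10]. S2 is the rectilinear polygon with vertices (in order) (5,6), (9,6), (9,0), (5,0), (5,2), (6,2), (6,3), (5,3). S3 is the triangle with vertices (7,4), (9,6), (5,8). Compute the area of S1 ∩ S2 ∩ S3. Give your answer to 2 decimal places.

The intersection is the polygon with vertices (6.5,5), (6,6), (9,6), (8,5).
By the shoelace formula its area is 2.25.

2.25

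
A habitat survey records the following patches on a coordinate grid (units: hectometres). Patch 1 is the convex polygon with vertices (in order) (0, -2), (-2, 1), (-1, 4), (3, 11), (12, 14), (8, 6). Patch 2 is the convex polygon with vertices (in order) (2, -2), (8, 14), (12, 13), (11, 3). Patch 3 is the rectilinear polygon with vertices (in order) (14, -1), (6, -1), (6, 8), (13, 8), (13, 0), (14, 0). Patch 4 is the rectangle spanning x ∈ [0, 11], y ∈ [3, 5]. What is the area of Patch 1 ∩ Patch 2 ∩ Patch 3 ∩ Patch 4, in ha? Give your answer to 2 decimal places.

0.50

The intersection is the polygon with vertices (6,4), (6,5), (7,5).
By the shoelace formula its area is 0.50.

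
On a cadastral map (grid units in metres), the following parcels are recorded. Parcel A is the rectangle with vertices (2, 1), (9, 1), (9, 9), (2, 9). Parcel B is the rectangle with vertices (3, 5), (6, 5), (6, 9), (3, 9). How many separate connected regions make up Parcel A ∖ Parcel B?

Parcel A ∖ Parcel B is a single connected region.

1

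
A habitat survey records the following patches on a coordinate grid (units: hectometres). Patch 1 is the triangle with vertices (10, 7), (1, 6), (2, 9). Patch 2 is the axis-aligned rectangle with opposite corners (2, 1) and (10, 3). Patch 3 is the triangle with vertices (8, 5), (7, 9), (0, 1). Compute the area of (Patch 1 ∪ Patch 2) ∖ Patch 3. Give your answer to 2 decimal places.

25.47

|Patch 1 ∪ Patch 2| = 29.
|(Patch 1 ∪ Patch 2) ∩ Patch 3| = 3.5314.
|(Patch 1 ∪ Patch 2) ∖ Patch 3| = 29 − 3.5314 = 25.47.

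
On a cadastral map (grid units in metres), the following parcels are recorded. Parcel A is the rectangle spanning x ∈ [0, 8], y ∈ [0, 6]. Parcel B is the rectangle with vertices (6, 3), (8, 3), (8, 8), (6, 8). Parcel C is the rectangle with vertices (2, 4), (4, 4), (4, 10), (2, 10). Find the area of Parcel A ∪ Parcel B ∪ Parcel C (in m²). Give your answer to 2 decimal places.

By inclusion–exclusion:
Individual areas: |Parcel A| = 48, |Parcel B| = 10, |Parcel C| = 12.
|Parcel A∩Parcel B|: x∈[6,8], y∈[3,6] → 2·3 = 6.
|Parcel A∩Parcel C|: x∈[2,4], y∈[4,6] → 2·2 = 4.
|Parcel B∩Parcel C| = 0 (no overlap).
|Parcel A∩Parcel B∩Parcel C| = 0.
|Parcel A ∪ Parcel B ∪ Parcel C| = 70 − 10 + 0 = 60.00.

60.00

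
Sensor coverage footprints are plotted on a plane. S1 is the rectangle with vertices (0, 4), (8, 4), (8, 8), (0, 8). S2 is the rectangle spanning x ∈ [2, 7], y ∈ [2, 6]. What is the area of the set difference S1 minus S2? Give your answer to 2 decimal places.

22.00

|S1∩S2|: x∈[2,7], y∈[4,6] → 5·2 = 10.
|S1| = 32.
|S1 ∖ S2| = |S1| − |S1∩S2| = 32 − 10 = 22.00.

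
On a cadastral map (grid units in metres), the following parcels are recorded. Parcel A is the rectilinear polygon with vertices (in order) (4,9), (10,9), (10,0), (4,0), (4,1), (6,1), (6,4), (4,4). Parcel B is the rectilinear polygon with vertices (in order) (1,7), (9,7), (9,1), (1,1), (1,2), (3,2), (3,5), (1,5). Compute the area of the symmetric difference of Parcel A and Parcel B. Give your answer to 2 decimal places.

|Parcel A| = 48, |Parcel B| = 42, |Parcel A∩Parcel B| = 24.
|Parcel A △ Parcel B| = |Parcel A| + |Parcel B| − 2·|Parcel A∩Parcel B| = 48 + 42 − 48 = 42.00.

42.00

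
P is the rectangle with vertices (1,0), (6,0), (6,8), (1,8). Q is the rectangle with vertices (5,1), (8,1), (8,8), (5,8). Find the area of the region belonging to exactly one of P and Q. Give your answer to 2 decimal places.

47.00

|P∩Q|: x∈[5,6], y∈[1,8] → 1·7 = 7.
|P △ Q| = |P| + |Q| − 2·|P∩Q| = 40 + 21 − 14 = 47.00.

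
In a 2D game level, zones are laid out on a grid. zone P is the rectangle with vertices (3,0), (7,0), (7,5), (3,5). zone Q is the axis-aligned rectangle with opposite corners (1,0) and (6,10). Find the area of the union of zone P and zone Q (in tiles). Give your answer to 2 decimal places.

55.00

By inclusion–exclusion:
Individual areas: |zone P| = 20, |zone Q| = 50.
|zone P∩zone Q|: x∈[3,6], y∈[0,5] → 3·5 = 15.
|zone P ∪ zone Q| = 70 − 15 = 55.00.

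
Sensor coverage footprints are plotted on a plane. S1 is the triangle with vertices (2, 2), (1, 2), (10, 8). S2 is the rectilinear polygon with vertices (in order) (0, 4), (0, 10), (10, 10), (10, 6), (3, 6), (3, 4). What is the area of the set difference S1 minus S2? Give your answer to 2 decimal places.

2.67

|S1| = 3, |S1∩S2| = 0.3333.
|S1 ∖ S2| = |S1| − |S1∩S2| = 3 − 0.3333 = 2.67.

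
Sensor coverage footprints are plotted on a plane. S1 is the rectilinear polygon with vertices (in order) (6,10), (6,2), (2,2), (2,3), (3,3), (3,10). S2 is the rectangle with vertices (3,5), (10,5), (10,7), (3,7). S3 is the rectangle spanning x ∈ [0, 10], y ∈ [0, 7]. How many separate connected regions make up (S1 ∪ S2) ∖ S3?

(S1 ∪ S2) ∖ S3 is a single connected region.

1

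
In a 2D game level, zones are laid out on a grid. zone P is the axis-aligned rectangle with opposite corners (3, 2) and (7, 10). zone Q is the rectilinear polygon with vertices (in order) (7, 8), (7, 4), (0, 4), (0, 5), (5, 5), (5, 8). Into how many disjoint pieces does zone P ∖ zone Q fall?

2

zone P ∖ zone Q splits into 2 disjoint pieces (area 8, area 14).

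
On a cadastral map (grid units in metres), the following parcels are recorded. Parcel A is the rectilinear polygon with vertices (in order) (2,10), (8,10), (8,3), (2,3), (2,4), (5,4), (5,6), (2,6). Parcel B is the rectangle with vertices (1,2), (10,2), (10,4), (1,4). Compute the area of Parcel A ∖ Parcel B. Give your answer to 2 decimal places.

30.00

|Parcel A| = 36, |Parcel A∩Parcel B| = 6.
|Parcel A ∖ Parcel B| = |Parcel A| − |Parcel A∩Parcel B| = 36 − 6 = 30.00.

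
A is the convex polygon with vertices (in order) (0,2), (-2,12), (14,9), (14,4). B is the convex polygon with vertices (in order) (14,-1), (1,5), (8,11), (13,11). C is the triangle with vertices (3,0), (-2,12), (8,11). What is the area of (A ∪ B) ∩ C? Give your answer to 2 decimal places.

50.90

The region (A ∪ B) ∩ C is the polygon with vertices (7.162,10.282), (8,11), (4.181,2.597), (2.045,2.292), (-2,12).
By the shoelace formula its area is 50.90.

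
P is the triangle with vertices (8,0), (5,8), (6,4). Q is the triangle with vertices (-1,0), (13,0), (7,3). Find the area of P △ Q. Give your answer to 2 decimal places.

|P| = 2, |Q| = 21, |P∩Q| = 0.5256.
|P △ Q| = |P| + |Q| − 2·|P∩Q| = 2 + 21 − 1.0512 = 21.95.

21.95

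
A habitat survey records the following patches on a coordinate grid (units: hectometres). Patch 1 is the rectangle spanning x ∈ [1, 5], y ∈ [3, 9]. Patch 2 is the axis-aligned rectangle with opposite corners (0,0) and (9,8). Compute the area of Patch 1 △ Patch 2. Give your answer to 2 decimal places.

56.00

|Patch 1∩Patch 2|: x∈[1,5], y∈[3,8] → 4·5 = 20.
|Patch 1 △ Patch 2| = |Patch 1| + |Patch 2| − 2·|Patch 1∩Patch 2| = 24 + 72 − 40 = 56.00.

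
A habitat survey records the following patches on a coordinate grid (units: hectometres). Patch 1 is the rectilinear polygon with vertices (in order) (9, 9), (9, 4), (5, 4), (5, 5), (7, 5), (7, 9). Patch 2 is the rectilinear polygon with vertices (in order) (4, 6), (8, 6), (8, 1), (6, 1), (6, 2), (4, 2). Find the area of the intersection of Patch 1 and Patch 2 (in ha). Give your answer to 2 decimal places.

4.00

The intersection is the polygon with vertices (5,4), (5,5), (7,5), (7,6), (8,6), (8,4).
By the shoelace formula its area is 4.00.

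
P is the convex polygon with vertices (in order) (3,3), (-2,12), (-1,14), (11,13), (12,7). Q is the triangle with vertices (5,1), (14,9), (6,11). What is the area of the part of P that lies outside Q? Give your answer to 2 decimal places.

73.27

|P| = 102.5, |P∩Q| = 29.2301.
|P ∖ Q| = |P| − |P∩Q| = 102.5 − 29.2301 = 73.27.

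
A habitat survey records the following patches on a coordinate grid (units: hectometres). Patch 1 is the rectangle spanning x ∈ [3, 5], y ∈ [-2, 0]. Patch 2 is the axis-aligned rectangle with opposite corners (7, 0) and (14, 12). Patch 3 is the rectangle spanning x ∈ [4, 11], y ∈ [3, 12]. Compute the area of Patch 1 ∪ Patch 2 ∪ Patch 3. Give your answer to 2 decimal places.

115.00

By inclusion–exclusion:
Individual areas: |Patch 1| = 4, |Patch 2| = 84, |Patch 3| = 63.
|Patch 1∩Patch 2| = 0 (no overlap).
|Patch 1∩Patch 3| = 0 (no overlap).
|Patch 2∩Patch 3|: x∈[7,11], y∈[3,12] → 4·9 = 36.
|Patch 1∩Patch 2∩Patch 3| = 0.
|Patch 1 ∪ Patch 2 ∪ Patch 3| = 151 − 36 + 0 = 115.00.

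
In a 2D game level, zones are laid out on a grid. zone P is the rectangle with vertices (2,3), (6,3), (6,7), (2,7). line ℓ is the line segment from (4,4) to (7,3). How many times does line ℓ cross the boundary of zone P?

The segment meets the boundary at (6,3.333).

1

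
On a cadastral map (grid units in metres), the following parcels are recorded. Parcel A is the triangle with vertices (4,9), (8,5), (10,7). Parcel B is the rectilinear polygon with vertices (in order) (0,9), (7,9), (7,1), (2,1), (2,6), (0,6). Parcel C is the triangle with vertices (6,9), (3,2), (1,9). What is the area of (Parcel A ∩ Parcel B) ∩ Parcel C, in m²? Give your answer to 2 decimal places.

0.82

The region (Parcel A ∩ Parcel B) ∩ Parcel C is the polygon with vertices (5.75,8.417), (5.4,7.6), (4,9).
By the shoelace formula its area is 0.82.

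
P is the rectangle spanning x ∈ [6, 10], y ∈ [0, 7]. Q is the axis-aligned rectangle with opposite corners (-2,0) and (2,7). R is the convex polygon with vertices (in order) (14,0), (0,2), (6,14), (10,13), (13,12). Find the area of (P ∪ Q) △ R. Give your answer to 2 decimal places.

129.79

|P ∪ Q| = 56.
|(P ∪ Q) ∩ R| = 28.8571.
|(P ∪ Q) △ R| = 56 + 131.5 − 57.7143 = 129.79.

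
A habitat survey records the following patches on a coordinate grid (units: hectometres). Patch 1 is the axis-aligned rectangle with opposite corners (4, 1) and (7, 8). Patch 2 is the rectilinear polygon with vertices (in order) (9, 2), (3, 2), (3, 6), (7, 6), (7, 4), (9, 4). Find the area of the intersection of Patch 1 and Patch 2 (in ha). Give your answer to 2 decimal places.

12.00

The intersection is the polygon with vertices (7,2), (4,2), (4,6), (7,6), (7,4).
By the shoelace formula its area is 12.00.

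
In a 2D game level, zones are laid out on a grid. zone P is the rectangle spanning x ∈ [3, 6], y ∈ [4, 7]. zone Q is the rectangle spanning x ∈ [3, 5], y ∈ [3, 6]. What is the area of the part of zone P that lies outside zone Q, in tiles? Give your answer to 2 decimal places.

5.00

|zone P∩zone Q|: x∈[3,5], y∈[4,6] → 2·2 = 4.
|zone P| = 9.
|zone P ∖ zone Q| = |zone P| − |zone P∩zone Q| = 9 − 4 = 5.00.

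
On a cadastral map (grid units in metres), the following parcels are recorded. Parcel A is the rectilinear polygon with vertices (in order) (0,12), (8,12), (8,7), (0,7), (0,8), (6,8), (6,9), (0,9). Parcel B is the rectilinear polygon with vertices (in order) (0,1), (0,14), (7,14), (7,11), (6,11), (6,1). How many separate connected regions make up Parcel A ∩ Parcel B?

2

Parcel A ∩ Parcel B splits into 2 disjoint pieces (area 19, area 6).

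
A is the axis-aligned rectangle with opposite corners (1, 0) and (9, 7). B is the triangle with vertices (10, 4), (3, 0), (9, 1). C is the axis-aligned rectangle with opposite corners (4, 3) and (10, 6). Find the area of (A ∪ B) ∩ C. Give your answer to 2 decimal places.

15.55

The region (A ∪ B) ∩ C is the polygon with vertices (9,3.429), (10,4), (9.667,3), (4,3), (4,6), (9,6).
By the shoelace formula its area is 15.55.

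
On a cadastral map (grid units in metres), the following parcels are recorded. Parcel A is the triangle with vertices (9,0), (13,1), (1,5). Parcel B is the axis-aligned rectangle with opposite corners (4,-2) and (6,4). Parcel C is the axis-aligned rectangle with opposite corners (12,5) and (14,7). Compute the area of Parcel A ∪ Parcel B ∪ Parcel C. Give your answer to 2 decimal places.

By inclusion–exclusion:
Individual areas: |Parcel A| = 14, |Parcel B| = 12, |Parcel C| = 4.
|Parcel A∩Parcel B| = 2.3333.
|Parcel A∩Parcel C| = 0.
|Parcel B∩Parcel C| = 0 (no overlap).
|Parcel A∩Parcel B∩Parcel C| = 0.
|Parcel A ∪ Parcel B ∪ Parcel C| = 30 − 2.3333 + 0 = 27.67.

27.67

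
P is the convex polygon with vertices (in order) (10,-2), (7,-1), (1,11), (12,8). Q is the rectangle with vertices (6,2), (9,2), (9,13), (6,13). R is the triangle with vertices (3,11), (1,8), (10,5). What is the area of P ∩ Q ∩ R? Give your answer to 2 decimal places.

The intersection is the polygon with vertices (9,5.333), (6,6.333), (6,8.429), (9,5.857).
By the shoelace formula its area is 3.93.

3.93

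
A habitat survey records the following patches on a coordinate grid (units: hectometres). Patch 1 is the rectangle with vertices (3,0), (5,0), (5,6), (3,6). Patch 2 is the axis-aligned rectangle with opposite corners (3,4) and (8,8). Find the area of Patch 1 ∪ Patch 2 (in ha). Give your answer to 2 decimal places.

By inclusion–exclusion:
Individual areas: |Patch 1| = 12, |Patch 2| = 20.
|Patch 1∩Patch 2|: x∈[3,5], y∈[4,6] → 2·2 = 4.
|Patch 1 ∪ Patch 2| = 32 − 4 = 28.00.

28.00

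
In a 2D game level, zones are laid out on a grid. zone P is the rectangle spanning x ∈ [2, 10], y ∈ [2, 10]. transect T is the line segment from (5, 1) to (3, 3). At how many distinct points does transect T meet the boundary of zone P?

1

The segment meets the boundary at (4,2).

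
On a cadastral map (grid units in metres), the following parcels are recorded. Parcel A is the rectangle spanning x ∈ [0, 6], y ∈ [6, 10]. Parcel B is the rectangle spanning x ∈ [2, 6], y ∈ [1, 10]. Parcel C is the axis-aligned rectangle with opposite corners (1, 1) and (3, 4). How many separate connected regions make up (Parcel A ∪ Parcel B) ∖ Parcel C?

(Parcel A ∪ Parcel B) ∖ Parcel C is a single connected region.

1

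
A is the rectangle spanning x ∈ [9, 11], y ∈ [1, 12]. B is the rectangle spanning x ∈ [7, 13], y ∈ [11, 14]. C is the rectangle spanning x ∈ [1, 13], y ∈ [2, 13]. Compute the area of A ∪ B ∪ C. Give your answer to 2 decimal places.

By inclusion–exclusion:
Individual areas: |A| = 22, |B| = 18, |C| = 132.
|A∩B|: x∈[9,11], y∈[11,12] → 2·1 = 2.
|A∩C|: x∈[9,11], y∈[2,12] → 2·10 = 20.
|B∩C|: x∈[7,13], y∈[11,13] → 6·2 = 12.
|A∩B∩C| = 2.
|A ∪ B ∪ C| = 172 − 34 + 2 = 140.00.

140.00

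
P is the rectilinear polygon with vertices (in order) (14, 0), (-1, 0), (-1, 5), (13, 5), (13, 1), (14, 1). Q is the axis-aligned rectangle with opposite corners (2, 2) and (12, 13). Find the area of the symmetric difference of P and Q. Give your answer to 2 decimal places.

121.00

|P| = 71, |Q| = 110, |P∩Q| = 30.
|P △ Q| = |P| + |Q| − 2·|P∩Q| = 71 + 110 − 60 = 121.00.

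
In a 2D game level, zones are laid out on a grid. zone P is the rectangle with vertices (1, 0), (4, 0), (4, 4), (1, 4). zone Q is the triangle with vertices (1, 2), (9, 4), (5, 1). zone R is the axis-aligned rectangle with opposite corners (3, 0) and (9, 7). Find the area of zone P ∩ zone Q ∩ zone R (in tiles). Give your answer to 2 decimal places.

The intersection is the polygon with vertices (3,1.5), (3,2.5), (4,2.75), (4,1.25).
By the shoelace formula its area is 1.25.

1.25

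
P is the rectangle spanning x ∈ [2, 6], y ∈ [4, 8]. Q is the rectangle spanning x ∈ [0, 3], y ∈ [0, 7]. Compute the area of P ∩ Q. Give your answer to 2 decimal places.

|P∩Q|: x∈[2,3], y∈[4,7] → 1·3 = 3.

3.00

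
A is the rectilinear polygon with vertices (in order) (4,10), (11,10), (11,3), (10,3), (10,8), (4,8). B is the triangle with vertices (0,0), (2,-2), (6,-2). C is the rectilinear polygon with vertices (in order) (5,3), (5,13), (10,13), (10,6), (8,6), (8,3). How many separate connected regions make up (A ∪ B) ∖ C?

(A ∪ B) ∖ C splits into 3 disjoint pieces (area 2, area 7, area 4).

3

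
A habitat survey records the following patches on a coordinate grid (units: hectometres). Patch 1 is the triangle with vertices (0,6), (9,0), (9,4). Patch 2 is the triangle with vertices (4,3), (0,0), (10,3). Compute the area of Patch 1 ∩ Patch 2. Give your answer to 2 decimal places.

2.98

The intersection is the polygon with vertices (4.5,3), (9,3), (9,2.7), (6.207,1.862).
By the shoelace formula its area is 2.98.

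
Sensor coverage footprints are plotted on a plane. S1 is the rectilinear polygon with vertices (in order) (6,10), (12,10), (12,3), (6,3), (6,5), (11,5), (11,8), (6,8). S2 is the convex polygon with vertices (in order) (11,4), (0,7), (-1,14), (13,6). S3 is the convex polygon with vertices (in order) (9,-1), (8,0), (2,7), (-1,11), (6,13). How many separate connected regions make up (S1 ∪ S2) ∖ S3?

(S1 ∪ S2) ∖ S3 splits into 3 disjoint pieces (area 32.3929, area 4.006, area 4.6324).

3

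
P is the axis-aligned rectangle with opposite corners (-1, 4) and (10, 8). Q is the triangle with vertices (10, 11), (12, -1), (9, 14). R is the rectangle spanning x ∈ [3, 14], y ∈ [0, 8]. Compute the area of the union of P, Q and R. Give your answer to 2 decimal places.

105.67

By inclusion–exclusion:
Individual areas: |P| = 44, |Q| = 3, |R| = 88.
|P∩Q| = 0.
|P∩R|: x∈[3,10], y∈[4,8] → 7·4 = 28.
|Q∩R| = 1.3333.
|P∩Q∩R| = 0.
|P ∪ Q ∪ R| = 135 − 29.3333 + 0 = 105.67.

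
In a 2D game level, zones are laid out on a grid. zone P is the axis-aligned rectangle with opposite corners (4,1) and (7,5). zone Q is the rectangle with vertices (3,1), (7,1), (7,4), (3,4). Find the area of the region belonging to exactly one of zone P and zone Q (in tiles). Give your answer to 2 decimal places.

|zone P∩zone Q|: x∈[4,7], y∈[1,4] → 3·3 = 9.
|zone P △ zone Q| = |zone P| + |zone Q| − 2·|zone P∩zone Q| = 12 + 12 − 18 = 6.00.

6.00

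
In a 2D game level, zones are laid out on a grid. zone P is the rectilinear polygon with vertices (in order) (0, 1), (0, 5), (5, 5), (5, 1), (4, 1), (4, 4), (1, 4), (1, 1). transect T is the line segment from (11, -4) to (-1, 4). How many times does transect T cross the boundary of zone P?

2

The segment meets the boundary at (0,3.333), (1,2.667).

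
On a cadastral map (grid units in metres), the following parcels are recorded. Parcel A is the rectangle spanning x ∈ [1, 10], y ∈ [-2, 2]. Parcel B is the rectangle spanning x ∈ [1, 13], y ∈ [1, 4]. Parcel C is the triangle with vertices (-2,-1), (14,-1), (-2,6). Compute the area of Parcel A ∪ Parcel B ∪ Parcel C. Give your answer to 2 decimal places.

By inclusion–exclusion:
Individual areas: |Parcel A| = 36, |Parcel B| = 36, |Parcel C| = 56.
|Parcel A∩Parcel B|: x∈[1,10], y∈[1,2] → 9·1 = 9.
|Parcel A∩Parcel C| = 25.2143.
|Parcel B∩Parcel C| = 15.
|Parcel A∩Parcel B∩Parcel C| = 7.2857.
|Parcel A ∪ Parcel B ∪ Parcel C| = 128 − 49.2143 + 7.2857 = 86.07.

86.07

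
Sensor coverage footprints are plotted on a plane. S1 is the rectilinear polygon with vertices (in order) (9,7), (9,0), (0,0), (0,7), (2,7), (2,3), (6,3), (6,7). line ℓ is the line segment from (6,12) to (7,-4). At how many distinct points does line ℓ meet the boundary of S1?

The segment meets the boundary at (6.75,0), (6.312,7).

2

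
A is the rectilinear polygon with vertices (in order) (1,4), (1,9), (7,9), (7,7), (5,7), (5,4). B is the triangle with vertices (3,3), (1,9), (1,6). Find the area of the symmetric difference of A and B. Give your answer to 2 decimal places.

21.33

|A| = 24, |B| = 3, |A∩B| = 2.8333.
|A △ B| = |A| + |B| − 2·|A∩B| = 24 + 3 − 5.6667 = 21.33.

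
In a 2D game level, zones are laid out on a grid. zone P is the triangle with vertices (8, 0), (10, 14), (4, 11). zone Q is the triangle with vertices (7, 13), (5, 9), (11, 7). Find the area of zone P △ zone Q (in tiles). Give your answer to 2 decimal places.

|zone P| = 39, |zone Q| = 14, |zone P∩zone Q| = 12.0199.
|zone P △ zone Q| = |zone P| + |zone Q| − 2·|zone P∩zone Q| = 39 + 14 − 24.0399 = 28.96.

28.96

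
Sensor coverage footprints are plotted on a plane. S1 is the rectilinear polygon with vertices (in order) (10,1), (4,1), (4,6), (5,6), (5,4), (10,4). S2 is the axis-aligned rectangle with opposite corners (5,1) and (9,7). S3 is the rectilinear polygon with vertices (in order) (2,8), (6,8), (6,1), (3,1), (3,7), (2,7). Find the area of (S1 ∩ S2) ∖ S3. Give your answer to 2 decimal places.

|S1 ∩ S2| = 12.
|(S1 ∩ S2) ∩ S3| = 3.
|(S1 ∩ S2) ∖ S3| = 12 − 3 = 9.00.

9.00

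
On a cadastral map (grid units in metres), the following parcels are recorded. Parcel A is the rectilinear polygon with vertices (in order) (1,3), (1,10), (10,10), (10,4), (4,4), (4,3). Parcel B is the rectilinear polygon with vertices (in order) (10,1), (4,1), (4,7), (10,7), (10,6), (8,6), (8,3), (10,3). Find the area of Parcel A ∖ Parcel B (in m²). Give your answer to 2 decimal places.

43.00

|Parcel A| = 57, |Parcel A∩Parcel B| = 14.
|Parcel A ∖ Parcel B| = |Parcel A| − |Parcel A∩Parcel B| = 57 − 14 = 43.00.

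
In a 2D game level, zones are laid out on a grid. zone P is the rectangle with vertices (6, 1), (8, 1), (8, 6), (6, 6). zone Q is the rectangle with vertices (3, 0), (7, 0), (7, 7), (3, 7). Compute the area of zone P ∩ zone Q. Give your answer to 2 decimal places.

5.00

|zone P∩zone Q|: x∈[6,7], y∈[1,6] → 1·5 = 5.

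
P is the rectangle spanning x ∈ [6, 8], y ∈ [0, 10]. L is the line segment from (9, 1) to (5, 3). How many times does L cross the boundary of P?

2

The segment meets the boundary at (6,2.5), (8,1.5).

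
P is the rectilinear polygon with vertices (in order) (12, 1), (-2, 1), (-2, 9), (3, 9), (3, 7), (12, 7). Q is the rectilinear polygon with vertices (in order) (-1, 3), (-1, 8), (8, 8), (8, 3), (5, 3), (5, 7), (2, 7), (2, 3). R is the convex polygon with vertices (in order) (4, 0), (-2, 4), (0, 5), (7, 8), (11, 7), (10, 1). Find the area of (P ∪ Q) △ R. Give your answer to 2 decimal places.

43.25

|P ∪ Q| = 99.
|(P ∪ Q) ∩ R| = 60.625.
|(P ∪ Q) △ R| = 99 + 65.5 − 121.25 = 43.25.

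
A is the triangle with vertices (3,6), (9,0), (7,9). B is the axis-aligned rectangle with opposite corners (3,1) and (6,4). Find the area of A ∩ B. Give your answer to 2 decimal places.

The intersection is the polygon with vertices (5,4), (6,4), (6,3).
By the shoelace formula its area is 0.50.

0.50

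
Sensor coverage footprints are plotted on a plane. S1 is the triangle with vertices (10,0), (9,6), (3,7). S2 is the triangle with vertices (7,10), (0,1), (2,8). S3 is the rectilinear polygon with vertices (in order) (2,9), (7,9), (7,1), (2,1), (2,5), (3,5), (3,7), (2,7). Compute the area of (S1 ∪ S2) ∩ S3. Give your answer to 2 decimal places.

14.30

|S1 ∪ S2| = 32.4237.
|(S1 ∪ S2) ∩ S3| = 14.30.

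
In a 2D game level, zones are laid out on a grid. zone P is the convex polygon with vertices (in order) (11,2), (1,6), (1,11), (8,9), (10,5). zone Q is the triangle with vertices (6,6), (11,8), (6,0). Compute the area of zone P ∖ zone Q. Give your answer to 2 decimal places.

|zone P| = 47.5, |zone P∩zone Q| = 9.2639.
|zone P ∖ zone Q| = |zone P| − |zone P∩zone Q| = 47.5 − 9.2639 = 38.24.

38.24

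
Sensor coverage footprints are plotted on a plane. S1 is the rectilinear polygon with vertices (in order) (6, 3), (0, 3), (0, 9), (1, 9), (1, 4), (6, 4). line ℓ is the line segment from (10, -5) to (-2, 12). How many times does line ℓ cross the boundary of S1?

The segment meets the boundary at (0.118,9), (1,7.75), (3.647,4), (4.353,3).

4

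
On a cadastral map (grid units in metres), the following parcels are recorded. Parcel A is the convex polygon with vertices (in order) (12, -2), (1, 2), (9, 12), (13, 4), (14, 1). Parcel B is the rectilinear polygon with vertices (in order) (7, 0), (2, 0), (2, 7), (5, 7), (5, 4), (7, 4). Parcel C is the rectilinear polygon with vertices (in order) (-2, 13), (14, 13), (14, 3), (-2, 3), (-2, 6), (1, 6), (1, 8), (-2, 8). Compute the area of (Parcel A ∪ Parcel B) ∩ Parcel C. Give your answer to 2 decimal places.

The region (Parcel A ∪ Parcel B) ∩ Parcel C is the polygon with vertices (2,3.25), (2,7), (5,7), (9,12), (13,4), (13.333,3), (1.8,3).
By the shoelace formula its area is 58.19.

58.19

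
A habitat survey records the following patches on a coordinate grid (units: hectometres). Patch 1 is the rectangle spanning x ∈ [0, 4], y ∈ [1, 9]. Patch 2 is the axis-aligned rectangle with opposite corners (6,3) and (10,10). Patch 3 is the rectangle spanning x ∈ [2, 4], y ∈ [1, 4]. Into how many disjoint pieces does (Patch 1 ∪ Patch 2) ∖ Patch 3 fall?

(Patch 1 ∪ Patch 2) ∖ Patch 3 splits into 2 disjoint pieces (area 26, area 28).

2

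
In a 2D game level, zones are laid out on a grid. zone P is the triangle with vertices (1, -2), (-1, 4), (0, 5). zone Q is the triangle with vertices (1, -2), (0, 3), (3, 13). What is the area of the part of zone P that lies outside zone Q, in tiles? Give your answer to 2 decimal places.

3.19

|zone P| = 4, |zone P∩zone Q| = 0.8065.
|zone P ∖ zone Q| = |zone P| − |zone P∩zone Q| = 4 − 0.8065 = 3.19.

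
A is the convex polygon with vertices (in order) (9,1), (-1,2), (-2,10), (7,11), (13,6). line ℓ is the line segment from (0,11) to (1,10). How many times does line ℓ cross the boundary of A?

The segment meets the boundary at (0.7,10.3).

1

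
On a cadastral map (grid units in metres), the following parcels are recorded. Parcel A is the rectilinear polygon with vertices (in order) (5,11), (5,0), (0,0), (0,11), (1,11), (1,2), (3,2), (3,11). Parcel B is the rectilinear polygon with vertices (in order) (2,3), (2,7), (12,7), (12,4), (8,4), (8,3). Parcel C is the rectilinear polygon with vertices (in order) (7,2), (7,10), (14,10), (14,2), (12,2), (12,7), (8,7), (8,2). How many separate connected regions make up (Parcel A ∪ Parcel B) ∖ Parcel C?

2

(Parcel A ∪ Parcel B) ∖ Parcel C splits into 2 disjoint pieces (area 49, area 12).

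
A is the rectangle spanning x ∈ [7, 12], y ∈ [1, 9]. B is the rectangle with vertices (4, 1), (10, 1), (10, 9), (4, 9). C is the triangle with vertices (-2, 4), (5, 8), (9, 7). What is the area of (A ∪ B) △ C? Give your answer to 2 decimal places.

|A ∪ B| = 64.
|(A ∪ B) ∩ C| = 6.1234.
|(A ∪ B) △ C| = 64 + 11.5 − 12.2468 = 63.25.

63.25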